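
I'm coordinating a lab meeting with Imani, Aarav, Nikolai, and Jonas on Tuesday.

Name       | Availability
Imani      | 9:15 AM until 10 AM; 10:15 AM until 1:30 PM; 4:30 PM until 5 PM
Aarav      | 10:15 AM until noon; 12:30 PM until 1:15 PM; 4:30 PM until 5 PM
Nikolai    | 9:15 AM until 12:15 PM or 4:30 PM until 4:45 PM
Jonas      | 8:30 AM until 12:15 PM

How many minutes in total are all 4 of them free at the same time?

Imani ∩ Aarav: 10:15-12:00, 12:30-13:15, 16:30-17:00.
Imani ∩ Aarav ∩ Nikolai: 10:15-12:00, 16:30-16:45.
Imani ∩ Aarav ∩ Nikolai ∩ Jonas: 10:15-12:00.
That's a single block of 105 minutes.

105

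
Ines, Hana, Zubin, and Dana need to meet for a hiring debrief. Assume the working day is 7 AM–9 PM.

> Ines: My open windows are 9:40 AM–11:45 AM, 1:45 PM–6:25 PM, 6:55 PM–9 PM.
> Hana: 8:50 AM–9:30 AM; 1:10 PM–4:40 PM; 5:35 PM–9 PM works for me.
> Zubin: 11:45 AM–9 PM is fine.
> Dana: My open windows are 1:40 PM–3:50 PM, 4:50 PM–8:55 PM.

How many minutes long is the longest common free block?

125

Ines ∩ Hana: 13:45-16:40, 17:35-18:25, 18:55-21:00.
Ines ∩ Hana ∩ Zubin: 13:45-16:40, 17:35-18:25, 18:55-21:00.
Ines ∩ Hana ∩ Zubin ∩ Dana: 13:45-15:50, 17:35-18:25, 18:55-20:55.
The longest is 13:45-15:50 at 125 minutes.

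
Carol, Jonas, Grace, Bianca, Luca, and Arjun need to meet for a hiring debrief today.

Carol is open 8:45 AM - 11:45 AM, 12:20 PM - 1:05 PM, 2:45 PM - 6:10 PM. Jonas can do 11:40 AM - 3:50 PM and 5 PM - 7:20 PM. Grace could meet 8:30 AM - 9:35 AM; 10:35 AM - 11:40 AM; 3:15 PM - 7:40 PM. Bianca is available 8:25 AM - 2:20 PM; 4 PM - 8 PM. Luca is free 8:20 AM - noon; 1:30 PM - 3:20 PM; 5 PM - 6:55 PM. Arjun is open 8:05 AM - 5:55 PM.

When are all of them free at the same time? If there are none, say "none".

17:00-17:55

Carol ∩ Jonas: 11:40-11:45, 12:20-13:05, 14:45-15:50, 17:00-18:10.
Carol ∩ Jonas ∩ Grace: 15:15-15:50, 17:00-18:10.
Carol ∩ Jonas ∩ Grace ∩ Bianca: 17:00-18:10.
Carol ∩ Jonas ∩ Grace ∩ Bianca ∩ Luca: 17:00-18:10.
Carol ∩ Jonas ∩ Grace ∩ Bianca ∩ Luca ∩ Arjun: 17:00-17:55.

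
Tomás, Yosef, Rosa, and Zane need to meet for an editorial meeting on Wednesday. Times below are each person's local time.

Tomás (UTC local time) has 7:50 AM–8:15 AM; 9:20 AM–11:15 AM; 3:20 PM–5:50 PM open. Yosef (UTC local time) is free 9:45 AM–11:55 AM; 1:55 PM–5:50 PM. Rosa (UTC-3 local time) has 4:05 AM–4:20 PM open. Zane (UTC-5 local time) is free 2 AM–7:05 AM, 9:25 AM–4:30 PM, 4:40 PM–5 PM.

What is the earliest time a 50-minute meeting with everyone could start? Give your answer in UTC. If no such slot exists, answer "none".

09:45

Tomás in UTC: 07:50-08:15, 09:20-11:15, 15:20-17:50.
Yosef in UTC: 09:45-11:55, 13:55-17:50.
Rosa in UTC: 07:05-19:20 (add 3h to convert from UTC-3).
Zane in UTC: 07:00-12:05, 14:25-21:30, 21:40-22:00 (add 5h to convert from UTC-5).
Tomás ∩ Yosef: 09:45-11:15, 15:20-17:50.
Tomás ∩ Yosef ∩ Rosa: 09:45-11:15, 15:20-17:50.
Tomás ∩ Yosef ∩ Rosa ∩ Zane: 09:45-11:15, 15:20-17:50.
So the common availability across everyone is 09:45-11:15, 15:20-17:50.
The first common window of at least 50 minutes is 09:45-11:15, so the earliest start is 09:45.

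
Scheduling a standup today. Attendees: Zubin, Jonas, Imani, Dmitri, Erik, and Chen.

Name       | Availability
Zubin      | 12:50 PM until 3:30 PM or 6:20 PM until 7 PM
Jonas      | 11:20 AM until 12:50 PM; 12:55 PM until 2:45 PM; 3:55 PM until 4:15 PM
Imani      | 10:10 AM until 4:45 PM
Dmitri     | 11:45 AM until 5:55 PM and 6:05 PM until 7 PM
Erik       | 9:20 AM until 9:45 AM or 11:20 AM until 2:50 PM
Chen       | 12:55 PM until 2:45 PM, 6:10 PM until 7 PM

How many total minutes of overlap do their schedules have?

Zubin ∩ Jonas: 12:55-14:45.
Zubin ∩ Jonas ∩ Imani: 12:55-14:45.
Zubin ∩ Jonas ∩ Imani ∩ Dmitri: 12:55-14:45.
Zubin ∩ Jonas ∩ Imani ∩ Dmitri ∩ Erik: 12:55-14:45.
Zubin ∩ Jonas ∩ Imani ∩ Dmitri ∩ Erik ∩ Chen: 12:55-14:45.
Those are the intersection windows.
That's a single block of 110 minutes.

110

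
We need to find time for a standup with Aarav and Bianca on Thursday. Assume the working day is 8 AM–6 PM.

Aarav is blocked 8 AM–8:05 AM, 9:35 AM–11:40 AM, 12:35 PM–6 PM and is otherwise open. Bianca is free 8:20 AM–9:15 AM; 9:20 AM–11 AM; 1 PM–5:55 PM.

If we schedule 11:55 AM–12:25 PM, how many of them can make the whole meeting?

Aarav free: 08:05-09:35, 11:40-12:35 (invert busy blocks within the working day).
Bianca free: 08:20-09:15, 09:20-11:00, 13:00-17:55.
Aarav can make the full 11:55-12:25 slot — that's 1.

1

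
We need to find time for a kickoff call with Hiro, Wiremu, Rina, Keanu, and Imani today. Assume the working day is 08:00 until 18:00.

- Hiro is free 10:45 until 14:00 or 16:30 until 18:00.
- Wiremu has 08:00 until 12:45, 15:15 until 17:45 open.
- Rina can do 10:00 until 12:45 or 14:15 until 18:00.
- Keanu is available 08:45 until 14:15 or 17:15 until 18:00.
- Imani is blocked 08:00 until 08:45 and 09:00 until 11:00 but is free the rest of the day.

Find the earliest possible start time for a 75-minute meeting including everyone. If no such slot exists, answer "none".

Hiro free: 10:45-14:00, 16:30-18:00.
Wiremu free: 08:00-12:45, 15:15-17:45.
Rina free: 10:00-12:45, 14:15-18:00.
Keanu free: 08:45-14:15, 17:15-18:00.
Imani free: 08:45-09:00, 11:00-18:00 (invert busy blocks within the working day).
Hiro ∩ Wiremu: 10:45-12:45, 16:30-17:45.
Hiro ∩ Wiremu ∩ Rina: 10:45-12:45, 16:30-17:45.
Hiro ∩ Wiremu ∩ Rina ∩ Keanu: 10:45-12:45, 17:15-17:45.
Hiro ∩ Wiremu ∩ Rina ∩ Keanu ∩ Imani: 11:00-12:45, 17:15-17:45.
So the common availability across everyone is 11:00-12:45, 17:15-17:45.
The first common window of at least 75 minutes is 11:00-12:45, so the earliest start is 11:00.

11:00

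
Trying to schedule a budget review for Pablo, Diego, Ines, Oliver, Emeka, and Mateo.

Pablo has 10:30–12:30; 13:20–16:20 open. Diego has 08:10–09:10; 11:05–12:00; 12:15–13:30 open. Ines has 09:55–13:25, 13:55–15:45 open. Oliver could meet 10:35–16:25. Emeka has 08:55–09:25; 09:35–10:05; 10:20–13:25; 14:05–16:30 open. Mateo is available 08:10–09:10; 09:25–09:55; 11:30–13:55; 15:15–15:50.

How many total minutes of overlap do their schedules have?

50

Pablo ∩ Diego: 11:05-12:00, 12:15-12:30, 13:20-13:30.
Pablo ∩ Diego ∩ Ines: 11:05-12:00, 12:15-12:30, 13:20-13:25.
Pablo ∩ Diego ∩ Ines ∩ Oliver: 11:05-12:00, 12:15-12:30, 13:20-13:25.
Pablo ∩ Diego ∩ Ines ∩ Oliver ∩ Emeka: 11:05-12:00, 12:15-12:30, 13:20-13:25.
Pablo ∩ Diego ∩ Ines ∩ Oliver ∩ Emeka ∩ Mateo: 11:30-12:00, 12:15-12:30, 13:20-13:25.
So the common availability across everyone is 11:30-12:00, 12:15-12:30, 13:20-13:25.
Summing the common windows: 30 + 15 + 5 = 50 minutes.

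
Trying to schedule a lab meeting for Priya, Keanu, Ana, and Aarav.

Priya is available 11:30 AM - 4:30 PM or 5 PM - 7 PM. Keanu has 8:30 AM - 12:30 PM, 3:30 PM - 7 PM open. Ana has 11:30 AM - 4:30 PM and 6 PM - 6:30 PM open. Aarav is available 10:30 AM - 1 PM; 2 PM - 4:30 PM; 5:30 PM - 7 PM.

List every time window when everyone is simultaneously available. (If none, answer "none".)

11:30-12:30, 15:30-16:30, 18:00-18:30

Priya ∩ Keanu: 11:30-12:30, 15:30-16:30, 17:00-19:00.
Priya ∩ Keanu ∩ Ana: 11:30-12:30, 15:30-16:30, 18:00-18:30.
Priya ∩ Keanu ∩ Ana ∩ Aarav: 11:30-12:30, 15:30-16:30, 18:00-18:30.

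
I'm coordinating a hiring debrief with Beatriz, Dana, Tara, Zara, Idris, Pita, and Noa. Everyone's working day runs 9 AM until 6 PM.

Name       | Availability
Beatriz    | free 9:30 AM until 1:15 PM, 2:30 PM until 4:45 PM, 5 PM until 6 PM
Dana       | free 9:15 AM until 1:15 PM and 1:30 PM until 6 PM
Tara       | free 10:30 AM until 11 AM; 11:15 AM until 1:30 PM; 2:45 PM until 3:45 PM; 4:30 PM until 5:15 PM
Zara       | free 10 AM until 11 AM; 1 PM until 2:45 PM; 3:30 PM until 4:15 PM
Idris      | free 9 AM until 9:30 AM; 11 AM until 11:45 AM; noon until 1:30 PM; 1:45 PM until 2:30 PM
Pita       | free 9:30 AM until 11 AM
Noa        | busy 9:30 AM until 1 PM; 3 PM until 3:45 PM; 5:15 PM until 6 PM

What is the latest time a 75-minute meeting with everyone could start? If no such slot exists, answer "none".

none

Beatriz free: 09:30-13:15, 14:30-16:45, 17:00-18:00.
Dana free: 09:15-13:15, 13:30-18:00.
Tara free: 10:30-11:00, 11:15-13:30, 14:45-15:45, 16:30-17:15.
Zara free: 10:00-11:00, 13:00-14:45, 15:30-16:15.
Idris free: 09:00-09:30, 11:00-11:45, 12:00-13:30, 13:45-14:30.
Pita free: 09:30-11:00.
Noa free: 09:00-09:30, 13:00-15:00, 15:45-17:15 (invert busy blocks within the working day).
Beatriz ∩ Dana: 09:30-13:15, 14:30-16:45, 17:00-18:00.
Beatriz ∩ Dana ∩ Tara: 10:30-11:00, 11:15-13:15, 14:45-15:45, 16:30-16:45, 17:00-17:15.
Beatriz ∩ Dana ∩ Tara ∩ Zara: 10:30-11:00, 13:00-13:15, 15:30-15:45.
Beatriz ∩ Dana ∩ Tara ∩ Zara ∩ Idris: 13:00-13:15.
Beatriz ∩ Dana ∩ Tara ∩ Zara ∩ Idris ∩ Pita: ∅.
Beatriz ∩ Dana ∩ Tara ∩ Zara ∩ Idris ∩ Pita ∩ Noa: ∅.
There is no time when everyone is free.
No common window is at least 75 minutes long.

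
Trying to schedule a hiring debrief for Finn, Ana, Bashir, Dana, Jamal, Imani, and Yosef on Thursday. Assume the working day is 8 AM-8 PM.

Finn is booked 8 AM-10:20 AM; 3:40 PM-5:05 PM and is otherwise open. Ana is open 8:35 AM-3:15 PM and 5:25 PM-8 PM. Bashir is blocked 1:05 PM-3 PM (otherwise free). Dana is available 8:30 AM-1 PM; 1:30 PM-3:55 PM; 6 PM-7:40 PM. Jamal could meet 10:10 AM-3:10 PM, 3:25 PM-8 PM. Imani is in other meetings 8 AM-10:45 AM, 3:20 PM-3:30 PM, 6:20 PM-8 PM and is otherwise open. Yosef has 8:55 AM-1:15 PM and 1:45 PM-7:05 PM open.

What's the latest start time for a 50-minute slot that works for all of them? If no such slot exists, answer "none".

Finn free: 10:20-15:40, 17:05-20:00 (invert busy blocks within the working day).
Ana free: 08:35-15:15, 17:25-20:00.
Bashir free: 08:00-13:05, 15:00-20:00 (invert busy blocks within the working day).
Dana free: 08:30-13:00, 13:30-15:55, 18:00-19:40.
Jamal free: 10:10-15:10, 15:25-20:00.
Imani free: 10:45-15:20, 15:30-18:20 (invert busy blocks within the working day).
Yosef free: 08:55-13:15, 13:45-19:05.
Finn ∩ Ana: 10:20-15:15, 17:25-20:00.
Finn ∩ Ana ∩ Bashir: 10:20-13:05, 15:00-15:15, 17:25-20:00.
Finn ∩ Ana ∩ Bashir ∩ Dana: 10:20-13:00, 15:00-15:15, 18:00-19:40.
Finn ∩ Ana ∩ Bashir ∩ Dana ∩ Jamal: 10:20-13:00, 15:00-15:10, 18:00-19:40.
Finn ∩ Ana ∩ Bashir ∩ Dana ∩ Jamal ∩ Imani: 10:45-13:00, 15:00-15:10, 18:00-18:20.
Finn ∩ Ana ∩ Bashir ∩ Dana ∩ Jamal ∩ Imani ∩ Yosef: 10:45-13:00, 15:00-15:10, 18:00-18:20.
The last common window of at least 50 minutes is 10:45-13:00; a 50-minute meeting can start as late as 12:10 and still end by 13:00.

12:10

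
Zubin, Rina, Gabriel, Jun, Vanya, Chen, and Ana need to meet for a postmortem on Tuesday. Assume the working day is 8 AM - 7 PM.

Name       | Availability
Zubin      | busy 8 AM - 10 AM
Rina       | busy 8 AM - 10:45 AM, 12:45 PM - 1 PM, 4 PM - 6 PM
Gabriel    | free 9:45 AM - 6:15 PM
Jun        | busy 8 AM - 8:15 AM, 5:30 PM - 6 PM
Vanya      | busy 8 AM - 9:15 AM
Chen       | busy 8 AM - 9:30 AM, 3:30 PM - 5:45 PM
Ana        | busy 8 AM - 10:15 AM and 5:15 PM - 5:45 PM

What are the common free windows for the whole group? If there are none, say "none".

Zubin free: 10:00-19:00 (invert busy blocks within the working day).
Rina free: 10:45-12:45, 13:00-16:00, 18:00-19:00 (invert busy blocks within the working day).
Gabriel free: 09:45-18:15.
Jun free: 08:15-17:30, 18:00-19:00 (invert busy blocks within the working day).
Vanya free: 09:15-19:00 (invert busy blocks within the working day).
Chen free: 09:30-15:30, 17:45-19:00 (invert busy blocks within the working day).
Ana free: 10:15-17:15, 17:45-19:00 (invert busy blocks within the working day).
Zubin ∩ Rina: 10:45-12:45, 13:00-16:00, 18:00-19:00.
Zubin ∩ Rina ∩ Gabriel: 10:45-12:45, 13:00-16:00, 18:00-18:15.
Zubin ∩ Rina ∩ Gabriel ∩ Jun: 10:45-12:45, 13:00-16:00, 18:00-18:15.
Zubin ∩ Rina ∩ Gabriel ∩ Jun ∩ Vanya: 10:45-12:45, 13:00-16:00, 18:00-18:15.
Zubin ∩ Rina ∩ Gabriel ∩ Jun ∩ Vanya ∩ Chen: 10:45-12:45, 13:00-15:30, 18:00-18:15.
Zubin ∩ Rina ∩ Gabriel ∩ Jun ∩ Vanya ∩ Chen ∩ Ana: 10:45-12:45, 13:00-15:30, 18:00-18:15.
So the common availability across everyone is 10:45-12:45, 13:00-15:30, 18:00-18:15.

10:45-12:45, 13:00-15:30, 18:00-18:15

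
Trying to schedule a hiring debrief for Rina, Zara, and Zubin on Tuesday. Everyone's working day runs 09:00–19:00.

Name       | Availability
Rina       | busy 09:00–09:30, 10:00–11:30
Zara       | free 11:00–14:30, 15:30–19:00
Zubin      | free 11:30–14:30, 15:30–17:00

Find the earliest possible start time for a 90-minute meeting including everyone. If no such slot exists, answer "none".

11:30

Rina free: 09:30-10:00, 11:30-19:00 (invert busy blocks within the working day).
Zara free: 11:00-14:30, 15:30-19:00.
Zubin free: 11:30-14:30, 15:30-17:00.
Rina ∩ Zara: 11:30-14:30, 15:30-19:00.
Rina ∩ Zara ∩ Zubin: 11:30-14:30, 15:30-17:00.
Those are the intersection windows.
The first common window of at least 90 minutes is 11:30-14:30, so the earliest start is 11:30.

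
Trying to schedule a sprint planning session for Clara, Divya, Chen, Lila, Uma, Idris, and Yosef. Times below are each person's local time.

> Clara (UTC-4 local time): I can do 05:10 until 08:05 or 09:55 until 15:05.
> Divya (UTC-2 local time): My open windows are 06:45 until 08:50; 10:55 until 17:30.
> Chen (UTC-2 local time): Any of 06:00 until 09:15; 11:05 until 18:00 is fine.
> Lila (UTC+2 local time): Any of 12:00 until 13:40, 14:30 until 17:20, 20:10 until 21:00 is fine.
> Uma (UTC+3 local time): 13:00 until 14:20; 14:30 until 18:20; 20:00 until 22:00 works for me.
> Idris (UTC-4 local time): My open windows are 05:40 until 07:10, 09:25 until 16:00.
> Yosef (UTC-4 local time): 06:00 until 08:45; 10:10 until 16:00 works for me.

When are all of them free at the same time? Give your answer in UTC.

10:00-10:50, 14:10-15:20, 18:10-19:00

Clara in UTC: 09:10-12:05, 13:55-19:05 (add 4h to convert from UTC-4).
Divya in UTC: 08:45-10:50, 12:55-19:30 (add 2h to convert from UTC-2).
Chen in UTC: 08:00-11:15, 13:05-20:00 (add 2h to convert from UTC-2).
Lila in UTC: 10:00-11:40, 12:30-15:20, 18:10-19:00 (subtract 2h to convert from UTC+2).
Uma in UTC: 10:00-11:20, 11:30-15:20, 17:00-19:00 (subtract 3h to convert from UTC+3).
Idris in UTC: 09:40-11:10, 13:25-20:00 (add 4h to convert from UTC-4).
Yosef in UTC: 10:00-12:45, 14:10-20:00 (add 4h to convert from UTC-4).
Clara ∩ Divya: 09:10-10:50, 13:55-19:05.
Clara ∩ Divya ∩ Chen: 09:10-10:50, 13:55-19:05.
Clara ∩ Divya ∩ Chen ∩ Lila: 10:00-10:50, 13:55-15:20, 18:10-19:00.
Clara ∩ Divya ∩ Chen ∩ Lila ∩ Uma: 10:00-10:50, 13:55-15:20, 18:10-19:00.
Clara ∩ Divya ∩ Chen ∩ Lila ∩ Uma ∩ Idris: 10:00-10:50, 13:55-15:20, 18:10-19:00.
Clara ∩ Divya ∩ Chen ∩ Lila ∩ Uma ∩ Idris ∩ Yosef: 10:00-10:50, 14:10-15:20, 18:10-19:00.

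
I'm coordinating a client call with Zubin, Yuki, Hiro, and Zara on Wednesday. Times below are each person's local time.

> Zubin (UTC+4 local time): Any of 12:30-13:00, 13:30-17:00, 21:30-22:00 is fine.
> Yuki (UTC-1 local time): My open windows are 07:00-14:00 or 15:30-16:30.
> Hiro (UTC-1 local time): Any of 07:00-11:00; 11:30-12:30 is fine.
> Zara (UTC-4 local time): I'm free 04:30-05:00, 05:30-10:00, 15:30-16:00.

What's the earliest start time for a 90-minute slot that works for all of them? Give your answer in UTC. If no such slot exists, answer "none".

Zubin in UTC: 08:30-09:00, 09:30-13:00, 17:30-18:00 (subtract 4h to convert from UTC+4).
Yuki in UTC: 08:00-15:00, 16:30-17:30 (add 1h to convert from UTC-1).
Hiro in UTC: 08:00-12:00, 12:30-13:30 (add 1h to convert from UTC-1).
Zara in UTC: 08:30-09:00, 09:30-14:00, 19:30-20:00 (add 4h to convert from UTC-4).
Zubin ∩ Yuki: 08:30-09:00, 09:30-13:00.
Zubin ∩ Yuki ∩ Hiro: 08:30-09:00, 09:30-12:00, 12:30-13:00.
Zubin ∩ Yuki ∩ Hiro ∩ Zara: 08:30-09:00, 09:30-12:00, 12:30-13:00.
The first common window of at least 90 minutes is 09:30-12:00, so the earliest start is 09:30.

09:30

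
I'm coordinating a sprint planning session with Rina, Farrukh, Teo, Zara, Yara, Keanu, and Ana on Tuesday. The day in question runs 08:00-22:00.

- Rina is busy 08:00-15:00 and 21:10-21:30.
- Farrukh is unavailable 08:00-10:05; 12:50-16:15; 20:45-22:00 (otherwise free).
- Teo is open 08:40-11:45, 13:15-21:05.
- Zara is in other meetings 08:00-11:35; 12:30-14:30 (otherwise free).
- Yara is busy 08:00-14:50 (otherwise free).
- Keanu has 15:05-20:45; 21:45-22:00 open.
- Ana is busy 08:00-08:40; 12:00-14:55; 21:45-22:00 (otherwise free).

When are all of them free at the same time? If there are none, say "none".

16:15-20:45

Rina free: 15:00-21:10, 21:30-22:00 (invert busy blocks within the working day).
Farrukh free: 10:05-12:50, 16:15-20:45 (invert busy blocks within the working day).
Teo free: 08:40-11:45, 13:15-21:05.
Zara free: 11:35-12:30, 14:30-22:00 (invert busy blocks within the working day).
Yara free: 14:50-22:00 (invert busy blocks within the working day).
Keanu free: 15:05-20:45, 21:45-22:00.
Ana free: 08:40-12:00, 14:55-21:45 (invert busy blocks within the working day).
Rina ∩ Farrukh: 16:15-20:45.
Rina ∩ Farrukh ∩ Teo: 16:15-20:45.
Rina ∩ Farrukh ∩ Teo ∩ Zara: 16:15-20:45.
Rina ∩ Farrukh ∩ Teo ∩ Zara ∩ Yara: 16:15-20:45.
Rina ∩ Farrukh ∩ Teo ∩ Zara ∩ Yara ∩ Keanu: 16:15-20:45.
Rina ∩ Farrukh ∩ Teo ∩ Zara ∩ Yara ∩ Keanu ∩ Ana: 16:15-20:45.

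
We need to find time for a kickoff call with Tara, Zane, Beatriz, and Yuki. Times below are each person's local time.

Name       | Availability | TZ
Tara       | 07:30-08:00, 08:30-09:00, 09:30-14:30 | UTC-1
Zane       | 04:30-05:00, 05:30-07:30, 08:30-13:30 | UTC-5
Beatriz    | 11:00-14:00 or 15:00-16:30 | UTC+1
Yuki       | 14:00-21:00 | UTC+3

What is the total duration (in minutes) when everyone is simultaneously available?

180

Tara in UTC: 08:30-09:00, 09:30-10:00, 10:30-15:30 (add 1h to convert from UTC-1).
Zane in UTC: 09:30-10:00, 10:30-12:30, 13:30-18:30 (add 5h to convert from UTC-5).
Beatriz in UTC: 10:00-13:00, 14:00-15:30 (subtract 1h to convert from UTC+1).
Yuki in UTC: 11:00-18:00 (subtract 3h to convert from UTC+3).
Tara ∩ Zane: 09:30-10:00, 10:30-12:30, 13:30-15:30.
Tara ∩ Zane ∩ Beatriz: 10:30-12:30, 14:00-15:30.
Tara ∩ Zane ∩ Beatriz ∩ Yuki: 11:00-12:30, 14:00-15:30.
Summing the common windows: 90 + 90 = 180 minutes.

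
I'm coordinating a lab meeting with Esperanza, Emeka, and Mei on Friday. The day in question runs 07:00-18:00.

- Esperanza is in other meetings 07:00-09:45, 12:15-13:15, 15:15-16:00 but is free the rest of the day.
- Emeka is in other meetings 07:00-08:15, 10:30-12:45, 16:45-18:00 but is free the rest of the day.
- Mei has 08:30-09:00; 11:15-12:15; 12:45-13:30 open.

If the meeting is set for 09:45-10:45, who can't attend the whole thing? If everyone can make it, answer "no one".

Emeka, Mei

Esperanza free: 09:45-12:15, 13:15-15:15, 16:00-18:00 (invert busy blocks within the working day).
Emeka free: 08:15-10:30, 12:45-16:45 (invert busy blocks within the working day).
Mei free: 08:30-09:00, 11:15-12:15, 12:45-13:30.
Esperanza: free for 09:45-10:45. Emeka: not fully free for 09:45-10:45. Mei: not fully free for 09:45-10:45.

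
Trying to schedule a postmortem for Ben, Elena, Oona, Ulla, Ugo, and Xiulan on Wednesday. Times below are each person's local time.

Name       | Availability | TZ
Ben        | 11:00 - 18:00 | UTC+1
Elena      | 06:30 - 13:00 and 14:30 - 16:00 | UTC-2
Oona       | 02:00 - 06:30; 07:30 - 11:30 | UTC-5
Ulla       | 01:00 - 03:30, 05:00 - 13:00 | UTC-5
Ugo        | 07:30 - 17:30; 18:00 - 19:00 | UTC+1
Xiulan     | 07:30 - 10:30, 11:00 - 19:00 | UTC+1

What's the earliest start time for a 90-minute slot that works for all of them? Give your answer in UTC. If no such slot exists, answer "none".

Ben in UTC: 10:00-17:00 (subtract 1h to convert from UTC+1).
Elena in UTC: 08:30-15:00, 16:30-18:00 (add 2h to convert from UTC-2).
Oona in UTC: 07:00-11:30, 12:30-16:30 (add 5h to convert from UTC-5).
Ulla in UTC: 06:00-08:30, 10:00-18:00 (add 5h to convert from UTC-5).
Ugo in UTC: 06:30-16:30, 17:00-18:00 (subtract 1h to convert from UTC+1).
Xiulan in UTC: 06:30-09:30, 10:00-18:00 (subtract 1h to convert from UTC+1).
Ben ∩ Elena: 10:00-15:00, 16:30-17:00.
Ben ∩ Elena ∩ Oona: 10:00-11:30, 12:30-15:00.
Ben ∩ Elena ∩ Oona ∩ Ulla: 10:00-11:30, 12:30-15:00.
Ben ∩ Elena ∩ Oona ∩ Ulla ∩ Ugo: 10:00-11:30, 12:30-15:00.
Ben ∩ Elena ∩ Oona ∩ Ulla ∩ Ugo ∩ Xiulan: 10:00-11:30, 12:30-15:00.
So the common availability across everyone is 10:00-11:30, 12:30-15:00.
The first common window of at least 90 minutes is 10:00-11:30, so the earliest start is 10:00.

10:00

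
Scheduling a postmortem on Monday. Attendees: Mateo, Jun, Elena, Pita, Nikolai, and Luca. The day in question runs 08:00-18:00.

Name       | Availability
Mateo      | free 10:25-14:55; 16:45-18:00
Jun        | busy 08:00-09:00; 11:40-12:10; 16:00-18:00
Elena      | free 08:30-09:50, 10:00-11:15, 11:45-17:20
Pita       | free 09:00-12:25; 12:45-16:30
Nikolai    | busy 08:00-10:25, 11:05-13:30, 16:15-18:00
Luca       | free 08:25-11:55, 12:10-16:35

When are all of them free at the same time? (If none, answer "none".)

10:25-11:05, 13:30-14:55

Mateo free: 10:25-14:55, 16:45-18:00.
Jun free: 09:00-11:40, 12:10-16:00 (invert busy blocks within the working day).
Elena free: 08:30-09:50, 10:00-11:15, 11:45-17:20.
Pita free: 09:00-12:25, 12:45-16:30.
Nikolai free: 10:25-11:05, 13:30-16:15 (invert busy blocks within the working day).
Luca free: 08:25-11:55, 12:10-16:35.
Mateo ∩ Jun: 10:25-11:40, 12:10-14:55.
Mateo ∩ Jun ∩ Elena: 10:25-11:15, 12:10-14:55.
Mateo ∩ Jun ∩ Elena ∩ Pita: 10:25-11:15, 12:10-12:25, 12:45-14:55.
Mateo ∩ Jun ∩ Elena ∩ Pita ∩ Nikolai: 10:25-11:05, 13:30-14:55.
Mateo ∩ Jun ∩ Elena ∩ Pita ∩ Nikolai ∩ Luca: 10:25-11:05, 13:30-14:55.
So the common availability across everyone is 10:25-11:05, 13:30-14:55.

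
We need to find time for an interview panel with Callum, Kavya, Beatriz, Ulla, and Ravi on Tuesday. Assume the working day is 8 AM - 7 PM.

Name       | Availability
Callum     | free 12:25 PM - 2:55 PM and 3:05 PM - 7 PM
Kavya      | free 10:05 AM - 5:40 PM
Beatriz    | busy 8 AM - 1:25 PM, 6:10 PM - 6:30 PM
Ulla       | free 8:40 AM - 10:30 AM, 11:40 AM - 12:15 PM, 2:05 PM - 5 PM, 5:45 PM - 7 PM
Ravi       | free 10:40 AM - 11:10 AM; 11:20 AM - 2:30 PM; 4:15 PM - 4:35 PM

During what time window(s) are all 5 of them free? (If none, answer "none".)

Callum free: 12:25-14:55, 15:05-19:00.
Kavya free: 10:05-17:40.
Beatriz free: 13:25-18:10, 18:30-19:00 (invert busy blocks within the working day).
Ulla free: 08:40-10:30, 11:40-12:15, 14:05-17:00, 17:45-19:00.
Ravi free: 10:40-11:10, 11:20-14:30, 16:15-16:35.
Callum ∩ Kavya: 12:25-14:55, 15:05-17:40.
Callum ∩ Kavya ∩ Beatriz: 13:25-14:55, 15:05-17:40.
Callum ∩ Kavya ∩ Beatriz ∩ Ulla: 14:05-14:55, 15:05-17:00.
Callum ∩ Kavya ∩ Beatriz ∩ Ulla ∩ Ravi: 14:05-14:30, 16:15-16:35.

14:05-14:30, 16:15-16:35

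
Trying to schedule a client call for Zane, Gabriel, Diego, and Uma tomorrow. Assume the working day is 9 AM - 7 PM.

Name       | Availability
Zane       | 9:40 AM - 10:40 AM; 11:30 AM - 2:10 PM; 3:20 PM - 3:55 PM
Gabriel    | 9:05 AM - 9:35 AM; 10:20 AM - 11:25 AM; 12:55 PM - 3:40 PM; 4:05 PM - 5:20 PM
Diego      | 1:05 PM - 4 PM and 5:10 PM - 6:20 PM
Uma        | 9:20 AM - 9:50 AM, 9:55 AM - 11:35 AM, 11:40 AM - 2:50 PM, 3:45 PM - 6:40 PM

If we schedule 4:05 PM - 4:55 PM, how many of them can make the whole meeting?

2

Gabriel and Uma can make the full 16:05-16:55 slot — that's 2.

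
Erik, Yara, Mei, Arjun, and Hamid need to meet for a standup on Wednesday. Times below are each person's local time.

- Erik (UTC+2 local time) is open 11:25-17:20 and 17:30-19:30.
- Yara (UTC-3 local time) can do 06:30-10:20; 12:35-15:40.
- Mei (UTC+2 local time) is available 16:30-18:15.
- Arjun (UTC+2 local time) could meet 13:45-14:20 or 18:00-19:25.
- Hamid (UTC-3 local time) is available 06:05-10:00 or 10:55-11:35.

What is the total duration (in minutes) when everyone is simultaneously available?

Erik in UTC: 09:25-15:20, 15:30-17:30 (subtract 2h to convert from UTC+2).
Yara in UTC: 09:30-13:20, 15:35-18:40 (add 3h to convert from UTC-3).
Mei in UTC: 14:30-16:15 (subtract 2h to convert from UTC+2).
Arjun in UTC: 11:45-12:20, 16:00-17:25 (subtract 2h to convert from UTC+2).
Hamid in UTC: 09:05-13:00, 13:55-14:35 (add 3h to convert from UTC-3).
Erik ∩ Yara: 09:30-13:20, 15:35-17:30.
Erik ∩ Yara ∩ Mei: 15:35-16:15.
Erik ∩ Yara ∩ Mei ∩ Arjun: 16:00-16:15.
Erik ∩ Yara ∩ Mei ∩ Arjun ∩ Hamid: ∅.
There is no time when everyone is free.
There is no common window, so the total is 0 minutes.

0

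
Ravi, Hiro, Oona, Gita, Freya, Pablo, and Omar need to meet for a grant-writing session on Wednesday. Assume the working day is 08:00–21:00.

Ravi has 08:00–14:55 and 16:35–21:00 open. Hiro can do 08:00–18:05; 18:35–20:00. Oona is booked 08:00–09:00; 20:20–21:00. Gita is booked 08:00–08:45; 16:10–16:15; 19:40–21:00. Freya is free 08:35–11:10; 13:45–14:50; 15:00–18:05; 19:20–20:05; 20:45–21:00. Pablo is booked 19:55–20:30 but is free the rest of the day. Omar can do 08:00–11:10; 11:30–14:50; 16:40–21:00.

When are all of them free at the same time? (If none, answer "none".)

Ravi free: 08:00-14:55, 16:35-21:00.
Hiro free: 08:00-18:05, 18:35-20:00.
Oona free: 09:00-20:20 (invert busy blocks within the working day).
Gita free: 08:45-16:10, 16:15-19:40 (invert busy blocks within the working day).
Freya free: 08:35-11:10, 13:45-14:50, 15:00-18:05, 19:20-20:05, 20:45-21:00.
Pablo free: 08:00-19:55, 20:30-21:00 (invert busy blocks within the working day).
Omar free: 08:00-11:10, 11:30-14:50, 16:40-21:00.
Ravi ∩ Hiro: 08:00-14:55, 16:35-18:05, 18:35-20:00.
Ravi ∩ Hiro ∩ Oona: 09:00-14:55, 16:35-18:05, 18:35-20:00.
Ravi ∩ Hiro ∩ Oona ∩ Gita: 09:00-14:55, 16:35-18:05, 18:35-19:40.
Ravi ∩ Hiro ∩ Oona ∩ Gita ∩ Freya: 09:00-11:10, 13:45-14:50, 16:35-18:05, 19:20-19:40.
Ravi ∩ Hiro ∩ Oona ∩ Gita ∩ Freya ∩ Pablo: 09:00-11:10, 13:45-14:50, 16:35-18:05, 19:20-19:40.
Ravi ∩ Hiro ∩ Oona ∩ Gita ∩ Freya ∩ Pablo ∩ Omar: 09:00-11:10, 13:45-14:50, 16:40-18:05, 19:20-19:40.

09:00-11:10, 13:45-14:50, 16:40-18:05, 19:20-19:40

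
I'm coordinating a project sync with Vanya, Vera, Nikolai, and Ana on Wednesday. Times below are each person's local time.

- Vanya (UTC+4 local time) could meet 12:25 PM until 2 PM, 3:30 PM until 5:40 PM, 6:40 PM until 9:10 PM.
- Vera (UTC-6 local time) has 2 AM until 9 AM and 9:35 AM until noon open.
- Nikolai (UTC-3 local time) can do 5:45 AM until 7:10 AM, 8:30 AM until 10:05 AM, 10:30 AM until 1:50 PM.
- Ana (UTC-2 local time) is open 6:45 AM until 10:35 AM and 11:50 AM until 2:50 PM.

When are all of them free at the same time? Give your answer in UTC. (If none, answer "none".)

08:45-10:00, 11:30-12:35, 14:40-15:00, 15:35-16:50

Vanya in UTC: 08:25-10:00, 11:30-13:40, 14:40-17:10 (subtract 4h to convert from UTC+4).
Vera in UTC: 08:00-15:00, 15:35-18:00 (add 6h to convert from UTC-6).
Nikolai in UTC: 08:45-10:10, 11:30-13:05, 13:30-16:50 (add 3h to convert from UTC-3).
Ana in UTC: 08:45-12:35, 13:50-16:50 (add 2h to convert from UTC-2).
Vanya ∩ Vera: 08:25-10:00, 11:30-13:40, 14:40-15:00, 15:35-17:10.
Vanya ∩ Vera ∩ Nikolai: 08:45-10:00, 11:30-13:05, 13:30-13:40, 14:40-15:00, 15:35-16:50.
Vanya ∩ Vera ∩ Nikolai ∩ Ana: 08:45-10:00, 11:30-12:35, 14:40-15:00, 15:35-16:50.
Those are the intersection windows.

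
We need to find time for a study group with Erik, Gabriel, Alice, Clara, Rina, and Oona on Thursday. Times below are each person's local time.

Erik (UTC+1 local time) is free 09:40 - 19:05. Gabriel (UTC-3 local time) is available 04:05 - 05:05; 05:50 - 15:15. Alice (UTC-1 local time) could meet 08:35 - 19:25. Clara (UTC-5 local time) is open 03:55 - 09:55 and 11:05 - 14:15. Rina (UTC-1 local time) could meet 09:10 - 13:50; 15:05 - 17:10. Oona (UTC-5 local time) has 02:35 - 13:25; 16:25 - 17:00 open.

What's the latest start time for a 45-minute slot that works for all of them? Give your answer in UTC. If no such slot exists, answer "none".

17:20

Erik in UTC: 08:40-18:05 (subtract 1h to convert from UTC+1).
Gabriel in UTC: 07:05-08:05, 08:50-18:15 (add 3h to convert from UTC-3).
Alice in UTC: 09:35-20:25 (add 1h to convert from UTC-1).
Clara in UTC: 08:55-14:55, 16:05-19:15 (add 5h to convert from UTC-5).
Rina in UTC: 10:10-14:50, 16:05-18:10 (add 1h to convert from UTC-1).
Oona in UTC: 07:35-18:25, 21:25-22:00 (add 5h to convert from UTC-5).
Erik ∩ Gabriel: 08:50-18:05.
Erik ∩ Gabriel ∩ Alice: 09:35-18:05.
Erik ∩ Gabriel ∩ Alice ∩ Clara: 09:35-14:55, 16:05-18:05.
Erik ∩ Gabriel ∩ Alice ∩ Clara ∩ Rina: 10:10-14:50, 16:05-18:05.
Erik ∩ Gabriel ∩ Alice ∩ Clara ∩ Rina ∩ Oona: 10:10-14:50, 16:05-18:05.
So the common availability across everyone is 10:10-14:50, 16:05-18:05.
The last common window of at least 45 minutes is 16:05-18:05; a 45-minute meeting can start as late as 17:20 and still end by 18:05.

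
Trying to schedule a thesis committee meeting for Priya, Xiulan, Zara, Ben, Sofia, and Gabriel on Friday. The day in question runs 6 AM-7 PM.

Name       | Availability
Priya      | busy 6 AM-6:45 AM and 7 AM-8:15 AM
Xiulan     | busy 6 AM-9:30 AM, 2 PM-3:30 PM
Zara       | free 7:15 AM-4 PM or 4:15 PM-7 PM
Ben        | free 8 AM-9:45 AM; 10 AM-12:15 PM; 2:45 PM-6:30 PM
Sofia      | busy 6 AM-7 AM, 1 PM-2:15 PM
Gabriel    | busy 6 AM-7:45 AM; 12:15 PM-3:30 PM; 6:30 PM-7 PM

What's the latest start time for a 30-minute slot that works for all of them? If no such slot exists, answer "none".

18:00

Priya free: 06:45-07:00, 08:15-19:00 (invert busy blocks within the working day).
Xiulan free: 09:30-14:00, 15:30-19:00 (invert busy blocks within the working day).
Zara free: 07:15-16:00, 16:15-19:00.
Ben free: 08:00-09:45, 10:00-12:15, 14:45-18:30.
Sofia free: 07:00-13:00, 14:15-19:00 (invert busy blocks within the working day).
Gabriel free: 07:45-12:15, 15:30-18:30 (invert busy blocks within the working day).
Priya ∩ Xiulan: 09:30-14:00, 15:30-19:00.
Priya ∩ Xiulan ∩ Zara: 09:30-14:00, 15:30-16:00, 16:15-19:00.
Priya ∩ Xiulan ∩ Zara ∩ Ben: 09:30-09:45, 10:00-12:15, 15:30-16:00, 16:15-18:30.
Priya ∩ Xiulan ∩ Zara ∩ Ben ∩ Sofia: 09:30-09:45, 10:00-12:15, 15:30-16:00, 16:15-18:30.
Priya ∩ Xiulan ∩ Zara ∩ Ben ∩ Sofia ∩ Gabriel: 09:30-09:45, 10:00-12:15, 15:30-16:00, 16:15-18:30.
The last common window of at least 30 minutes is 16:15-18:30; a 30-minute meeting can start as late as 18:00 and still end by 18:30.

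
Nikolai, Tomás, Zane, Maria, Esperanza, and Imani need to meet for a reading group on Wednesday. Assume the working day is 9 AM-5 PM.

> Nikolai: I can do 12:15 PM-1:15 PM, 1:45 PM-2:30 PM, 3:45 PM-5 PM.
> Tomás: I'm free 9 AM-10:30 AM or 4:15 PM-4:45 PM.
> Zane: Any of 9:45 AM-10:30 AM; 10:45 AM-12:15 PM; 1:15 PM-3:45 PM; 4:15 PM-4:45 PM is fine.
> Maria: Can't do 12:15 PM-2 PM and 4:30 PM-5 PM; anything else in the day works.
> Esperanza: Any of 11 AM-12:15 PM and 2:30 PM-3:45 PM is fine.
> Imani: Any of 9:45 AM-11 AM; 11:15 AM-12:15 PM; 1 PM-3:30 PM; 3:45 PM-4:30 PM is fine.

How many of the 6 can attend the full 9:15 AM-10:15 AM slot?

Nikolai free: 12:15-13:15, 13:45-14:30, 15:45-17:00.
Tomás free: 09:00-10:30, 16:15-16:45.
Zane free: 09:45-10:30, 10:45-12:15, 13:15-15:45, 16:15-16:45.
Maria free: 09:00-12:15, 14:00-16:30 (invert busy blocks within the working day).
Esperanza free: 11:00-12:15, 14:30-15:45.
Imani free: 09:45-11:00, 11:15-12:15, 13:00-15:30, 15:45-16:30.
Tomás and Maria can make the full 09:15-10:15 slot — that's 2.

2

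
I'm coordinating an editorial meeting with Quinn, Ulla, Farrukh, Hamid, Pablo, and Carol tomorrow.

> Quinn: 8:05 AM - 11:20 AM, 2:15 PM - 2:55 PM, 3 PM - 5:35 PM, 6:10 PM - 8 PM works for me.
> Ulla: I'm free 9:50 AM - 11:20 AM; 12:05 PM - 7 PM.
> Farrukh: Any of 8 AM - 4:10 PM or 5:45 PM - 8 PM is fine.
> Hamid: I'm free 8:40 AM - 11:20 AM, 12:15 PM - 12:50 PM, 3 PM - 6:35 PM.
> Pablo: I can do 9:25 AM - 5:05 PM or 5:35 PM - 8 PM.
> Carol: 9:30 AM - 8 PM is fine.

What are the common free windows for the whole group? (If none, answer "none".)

09:50-11:20, 15:00-16:10, 18:10-18:35

Quinn ∩ Ulla: 09:50-11:20, 14:15-14:55, 15:00-17:35, 18:10-19:00.
Quinn ∩ Ulla ∩ Farrukh: 09:50-11:20, 14:15-14:55, 15:00-16:10, 18:10-19:00.
Quinn ∩ Ulla ∩ Farrukh ∩ Hamid: 09:50-11:20, 15:00-16:10, 18:10-18:35.
Quinn ∩ Ulla ∩ Farrukh ∩ Hamid ∩ Pablo: 09:50-11:20, 15:00-16:10, 18:10-18:35.
Quinn ∩ Ulla ∩ Farrukh ∩ Hamid ∩ Pablo ∩ Carol: 09:50-11:20, 15:00-16:10, 18:10-18:35.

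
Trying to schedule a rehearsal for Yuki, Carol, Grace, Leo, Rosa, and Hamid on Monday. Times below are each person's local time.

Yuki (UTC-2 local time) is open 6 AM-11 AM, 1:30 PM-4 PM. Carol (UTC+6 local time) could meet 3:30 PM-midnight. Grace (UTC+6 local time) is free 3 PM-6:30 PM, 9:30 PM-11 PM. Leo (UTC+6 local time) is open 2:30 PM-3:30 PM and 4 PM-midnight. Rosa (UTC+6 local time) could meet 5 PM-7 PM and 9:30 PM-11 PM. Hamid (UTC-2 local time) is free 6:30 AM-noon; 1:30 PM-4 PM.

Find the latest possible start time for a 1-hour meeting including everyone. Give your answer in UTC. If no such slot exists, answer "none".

Yuki in UTC: 08:00-13:00, 15:30-18:00 (add 2h to convert from UTC-2).
Carol in UTC: 09:30-18:00 (subtract 6h to convert from UTC+6).
Grace in UTC: 09:00-12:30, 15:30-17:00 (subtract 6h to convert from UTC+6).
Leo in UTC: 08:30-09:30, 10:00-18:00 (subtract 6h to convert from UTC+6).
Rosa in UTC: 11:00-13:00, 15:30-17:00 (subtract 6h to convert from UTC+6).
Hamid in UTC: 08:30-14:00, 15:30-18:00 (add 2h to convert from UTC-2).
Yuki ∩ Carol: 09:30-13:00, 15:30-18:00.
Yuki ∩ Carol ∩ Grace: 09:30-12:30, 15:30-17:00.
Yuki ∩ Carol ∩ Grace ∩ Leo: 10:00-12:30, 15:30-17:00.
Yuki ∩ Carol ∩ Grace ∩ Leo ∩ Rosa: 11:00-12:30, 15:30-17:00.
Yuki ∩ Carol ∩ Grace ∩ Leo ∩ Rosa ∩ Hamid: 11:00-12:30, 15:30-17:00.
The last common window of at least 60 minutes is 15:30-17:00; a 60-minute meeting can start as late as 16:00 and still end by 17:00.

16:00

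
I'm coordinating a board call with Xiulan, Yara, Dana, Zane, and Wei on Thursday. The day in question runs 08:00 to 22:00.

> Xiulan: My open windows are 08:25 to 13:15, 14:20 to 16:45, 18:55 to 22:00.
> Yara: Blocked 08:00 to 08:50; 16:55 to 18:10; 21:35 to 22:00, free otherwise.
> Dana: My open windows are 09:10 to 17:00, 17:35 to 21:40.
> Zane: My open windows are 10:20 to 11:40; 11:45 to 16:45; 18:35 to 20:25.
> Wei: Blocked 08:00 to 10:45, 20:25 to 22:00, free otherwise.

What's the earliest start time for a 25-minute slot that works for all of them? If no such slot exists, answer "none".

10:45

Xiulan free: 08:25-13:15, 14:20-16:45, 18:55-22:00.
Yara free: 08:50-16:55, 18:10-21:35 (invert busy blocks within the working day).
Dana free: 09:10-17:00, 17:35-21:40.
Zane free: 10:20-11:40, 11:45-16:45, 18:35-20:25.
Wei free: 10:45-20:25 (invert busy blocks within the working day).
Xiulan ∩ Yara: 08:50-13:15, 14:20-16:45, 18:55-21:35.
Xiulan ∩ Yara ∩ Dana: 09:10-13:15, 14:20-16:45, 18:55-21:35.
Xiulan ∩ Yara ∩ Dana ∩ Zane: 10:20-11:40, 11:45-13:15, 14:20-16:45, 18:55-20:25.
Xiulan ∩ Yara ∩ Dana ∩ Zane ∩ Wei: 10:45-11:40, 11:45-13:15, 14:20-16:45, 18:55-20:25.
The first common window of at least 25 minutes is 10:45-11:40, so the earliest start is 10:45.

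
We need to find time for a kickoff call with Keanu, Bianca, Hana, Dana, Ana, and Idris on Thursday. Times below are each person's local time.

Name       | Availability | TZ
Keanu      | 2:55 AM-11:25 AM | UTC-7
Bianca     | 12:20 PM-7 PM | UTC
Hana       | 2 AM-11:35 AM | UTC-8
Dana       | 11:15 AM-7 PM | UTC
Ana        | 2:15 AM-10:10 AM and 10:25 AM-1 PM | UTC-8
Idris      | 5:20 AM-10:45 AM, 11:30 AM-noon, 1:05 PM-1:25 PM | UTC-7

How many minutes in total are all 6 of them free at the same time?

325

Keanu in UTC: 09:55-18:25 (add 7h to convert from UTC-7).
Bianca in UTC: 12:20-19:00.
Hana in UTC: 10:00-19:35 (add 8h to convert from UTC-8).
Dana in UTC: 11:15-19:00.
Ana in UTC: 10:15-18:10, 18:25-21:00 (add 8h to convert from UTC-8).
Idris in UTC: 12:20-17:45, 18:30-19:00, 20:05-20:25 (add 7h to convert from UTC-7).
Keanu ∩ Bianca: 12:20-18:25.
Keanu ∩ Bianca ∩ Hana: 12:20-18:25.
Keanu ∩ Bianca ∩ Hana ∩ Dana: 12:20-18:25.
Keanu ∩ Bianca ∩ Hana ∩ Dana ∩ Ana: 12:20-18:10.
Keanu ∩ Bianca ∩ Hana ∩ Dana ∩ Ana ∩ Idris: 12:20-17:45.
That's a single block of 325 minutes.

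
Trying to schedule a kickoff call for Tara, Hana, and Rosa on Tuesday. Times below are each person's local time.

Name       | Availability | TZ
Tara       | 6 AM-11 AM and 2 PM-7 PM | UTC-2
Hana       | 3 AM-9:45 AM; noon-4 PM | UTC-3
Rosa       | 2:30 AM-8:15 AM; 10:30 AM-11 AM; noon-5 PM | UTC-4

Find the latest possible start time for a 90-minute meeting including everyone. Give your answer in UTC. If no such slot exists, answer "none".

Tara in UTC: 08:00-13:00, 16:00-21:00 (add 2h to convert from UTC-2).
Hana in UTC: 06:00-12:45, 15:00-19:00 (add 3h to convert from UTC-3).
Rosa in UTC: 06:30-12:15, 14:30-15:00, 16:00-21:00 (add 4h to convert from UTC-4).
Tara ∩ Hana: 08:00-12:45, 16:00-19:00.
Tara ∩ Hana ∩ Rosa: 08:00-12:15, 16:00-19:00.
The last common window of at least 90 minutes is 16:00-19:00; a 90-minute meeting can start as late as 17:30 and still end by 19:00.

17:30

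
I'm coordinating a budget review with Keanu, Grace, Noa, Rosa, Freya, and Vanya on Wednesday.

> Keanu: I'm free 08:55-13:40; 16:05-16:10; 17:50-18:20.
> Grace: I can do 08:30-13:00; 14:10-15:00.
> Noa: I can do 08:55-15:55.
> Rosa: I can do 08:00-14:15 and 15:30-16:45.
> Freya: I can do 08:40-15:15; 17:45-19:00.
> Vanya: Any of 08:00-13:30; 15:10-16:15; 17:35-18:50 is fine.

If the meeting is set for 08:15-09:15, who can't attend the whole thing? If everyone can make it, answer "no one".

Keanu: not fully free for 08:15-09:15. Grace: not fully free for 08:15-09:15. Noa: not fully free for 08:15-09:15. Rosa: free for 08:15-09:15. Freya: not fully free for 08:15-09:15. Vanya: free for 08:15-09:15.

Freya, Grace, Keanu, Noa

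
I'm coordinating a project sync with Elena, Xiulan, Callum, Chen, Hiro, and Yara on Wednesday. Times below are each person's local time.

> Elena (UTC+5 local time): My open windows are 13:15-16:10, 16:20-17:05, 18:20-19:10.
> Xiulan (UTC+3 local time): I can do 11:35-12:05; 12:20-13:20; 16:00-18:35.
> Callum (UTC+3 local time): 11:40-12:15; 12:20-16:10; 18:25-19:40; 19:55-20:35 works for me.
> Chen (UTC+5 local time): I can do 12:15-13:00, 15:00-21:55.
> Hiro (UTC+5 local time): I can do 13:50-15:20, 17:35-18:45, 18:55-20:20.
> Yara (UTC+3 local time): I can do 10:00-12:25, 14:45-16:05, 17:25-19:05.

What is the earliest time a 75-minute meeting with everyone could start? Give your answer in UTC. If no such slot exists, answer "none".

none

Elena in UTC: 08:15-11:10, 11:20-12:05, 13:20-14:10 (subtract 5h to convert from UTC+5).
Xiulan in UTC: 08:35-09:05, 09:20-10:20, 13:00-15:35 (subtract 3h to convert from UTC+3).
Callum in UTC: 08:40-09:15, 09:20-13:10, 15:25-16:40, 16:55-17:35 (subtract 3h to convert from UTC+3).
Chen in UTC: 07:15-08:00, 10:00-16:55 (subtract 5h to convert from UTC+5).
Hiro in UTC: 08:50-10:20, 12:35-13:45, 13:55-15:20 (subtract 5h to convert from UTC+5).
Yara in UTC: 07:00-09:25, 11:45-13:05, 14:25-16:05 (subtract 3h to convert from UTC+3).
Elena ∩ Xiulan: 08:35-09:05, 09:20-10:20, 13:20-14:10.
Elena ∩ Xiulan ∩ Callum: 08:40-09:05, 09:20-10:20.
Elena ∩ Xiulan ∩ Callum ∩ Chen: 10:00-10:20.
Elena ∩ Xiulan ∩ Callum ∩ Chen ∩ Hiro: 10:00-10:20.
Elena ∩ Xiulan ∩ Callum ∩ Chen ∩ Hiro ∩ Yara: ∅.
There is no time when everyone is free.
No common window is at least 75 minutes long.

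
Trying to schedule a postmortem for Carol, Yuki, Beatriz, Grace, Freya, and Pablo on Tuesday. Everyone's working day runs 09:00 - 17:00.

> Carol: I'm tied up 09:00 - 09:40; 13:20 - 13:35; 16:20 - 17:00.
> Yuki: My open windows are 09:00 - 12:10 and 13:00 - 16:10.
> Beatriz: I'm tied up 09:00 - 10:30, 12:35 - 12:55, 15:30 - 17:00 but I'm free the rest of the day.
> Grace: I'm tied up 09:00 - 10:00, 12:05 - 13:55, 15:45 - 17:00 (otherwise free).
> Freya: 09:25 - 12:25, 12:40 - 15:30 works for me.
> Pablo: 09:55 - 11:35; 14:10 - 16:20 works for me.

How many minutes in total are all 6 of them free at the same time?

Carol free: 09:40-13:20, 13:35-16:20 (invert busy blocks within the working day).
Yuki free: 09:00-12:10, 13:00-16:10.
Beatriz free: 10:30-12:35, 12:55-15:30 (invert busy blocks within the working day).
Grace free: 10:00-12:05, 13:55-15:45 (invert busy blocks within the working day).
Freya free: 09:25-12:25, 12:40-15:30.
Pablo free: 09:55-11:35, 14:10-16:20.
Carol ∩ Yuki: 09:40-12:10, 13:00-13:20, 13:35-16:10.
Carol ∩ Yuki ∩ Beatriz: 10:30-12:10, 13:00-13:20, 13:35-15:30.
Carol ∩ Yuki ∩ Beatriz ∩ Grace: 10:30-12:05, 13:55-15:30.
Carol ∩ Yuki ∩ Beatriz ∩ Grace ∩ Freya: 10:30-12:05, 13:55-15:30.
Carol ∩ Yuki ∩ Beatriz ∩ Grace ∩ Freya ∩ Pablo: 10:30-11:35, 14:10-15:30.
So the common availability across everyone is 10:30-11:35, 14:10-15:30.
Summing the common windows: 65 + 80 = 145 minutes.

145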